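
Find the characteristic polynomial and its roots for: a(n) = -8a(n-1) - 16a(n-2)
Substitute a(n) = rⁿ and divide through by rⁿ⁻²: r² + 8r + 16 = 0
Factor: (r + 4)² = 0, so r = -4 (double root).
General solution: a(n) = (A + Bn)·(-4)ⁿ

Characteristic: r² + 8r + 16 = 0, Roots: r = -4 (double root)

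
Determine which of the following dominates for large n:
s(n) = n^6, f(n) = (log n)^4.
Comparing growth rates:
Growth-rate hierarchy: log n ≺ any polynomial ≺ any exponential cⁿ (c>1) ≺ n! ≺ nⁿ.
polynomial degree 6 dominates polylogarithmic (log n)^4 asymptotically.

s(n) grows faster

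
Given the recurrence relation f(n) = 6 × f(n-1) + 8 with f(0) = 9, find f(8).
Computing step by step:
f(0) = 9
f(1) = 6 × 9 + 8 = 62
f(2) = 6 × 62 + 8 = 380
f(3) = 6 × 380 + 8 = 2288
f(4) = 6 × 2288 + 8 = 13736
f(5) = 6 × 13736 + 8 = 82424
f(6) = 6 × 82424 + 8 = 494552
f(7) = 6 × 494552 + 8 = 2967320
f(8) = 6 × 2967320 + 8 = 17803928

17803928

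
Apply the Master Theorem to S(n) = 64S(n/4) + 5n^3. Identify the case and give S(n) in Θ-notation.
Master Theorem template: S(n) = a·S(n/b) + f(n).
Here: a=64, b=4, f(n)=5n^3
Compute log_b(a) = log_4(64) = 3.
f(n) = 5n^3 = Θ(n^3). Case 2: S(n) = Θ(n^3 log n).

Case 2: S(n) = Θ(n^3 log n)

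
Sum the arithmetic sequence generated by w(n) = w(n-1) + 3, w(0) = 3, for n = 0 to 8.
Computing the sequence terms: 3, 6, 9, 12, 15, 18, 21, 24, 27
Adding these values together:

135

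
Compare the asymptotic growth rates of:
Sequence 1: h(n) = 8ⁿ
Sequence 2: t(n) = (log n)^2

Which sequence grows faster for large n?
Comparing growth rates:
Growth-rate hierarchy: log n ≺ any polynomial ≺ any exponential cⁿ (c>1) ≺ n! ≺ nⁿ.
exponential base 8 dominates polylogarithmic (log n)^2 asymptotically.

h(n) grows faster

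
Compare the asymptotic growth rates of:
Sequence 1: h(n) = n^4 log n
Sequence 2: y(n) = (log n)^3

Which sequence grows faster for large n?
Comparing growth rates:
Growth-rate hierarchy: log n ≺ any polynomial ≺ any exponential cⁿ (c>1) ≺ n! ≺ nⁿ.
polynomial degree 4 (with log factor) dominates polylogarithmic (log n)^3 asymptotically.

h(n) grows faster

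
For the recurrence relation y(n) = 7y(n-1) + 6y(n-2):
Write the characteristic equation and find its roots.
Substitute y(n) = rⁿ and divide through by rⁿ⁻²: r² - 7r - 6 = 0
Discriminant: 7² + 4·6 = 73, not a perfect square, so by the quadratic formula r = (7 ± √73)/2.
General solution: y(n) = A·r₁ⁿ + B·r₂ⁿ where r₁,r₂ = (7 ± √73)/2

Characteristic: r² - 7r - 6 = 0, Roots: r = (7 ± √73)/2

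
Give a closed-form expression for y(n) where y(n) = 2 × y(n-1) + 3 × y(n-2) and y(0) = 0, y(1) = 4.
Recurrence: y(n) = 2 × y(n-1) + 3 × y(n-2), initial: y(0) = 0, y(1) = 4.
Characteristic equation: r² - 2r - 3 = 0, which factors as (r - 3)(r + 1) = 0, so r = 3, -1. General solution y(n) = A·3ⁿ + B·(-1)ⁿ. From y(0) = 0: A + B = 0. From y(1) = 4: 3A - 1B = 4. Solving gives A = 1, B = -1.

y(n) = 3ⁿ - (-1)ⁿ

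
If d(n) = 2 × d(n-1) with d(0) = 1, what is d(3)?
Computing step by step:
d(0) = 1
d(1) = 2 × 1 = 2
d(2) = 2 × 2 = 4
d(3) = 2 × 4 = 8

8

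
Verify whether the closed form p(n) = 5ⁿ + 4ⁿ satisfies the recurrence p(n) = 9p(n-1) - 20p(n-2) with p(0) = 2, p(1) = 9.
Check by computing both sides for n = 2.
From the recurrence with p(0) = 2, p(1) = 9:
  p(0) = 2, p(1) = 9, p(2) = 41
  so the recurrence gives p(2) = 41.
From the proposed closed form p(n) = 5ⁿ + 4ⁿ:
  p(2) = 41.
Both sides give 41 at n = 2, and the initial condition(s) match, so the closed form is consistent.

Yes, the closed form is correct.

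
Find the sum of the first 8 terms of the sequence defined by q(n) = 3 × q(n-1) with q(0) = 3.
Computing the sequence terms: 3, 9, 27, 81, 243, 729, 2187, 6561
Adding these values together:

9840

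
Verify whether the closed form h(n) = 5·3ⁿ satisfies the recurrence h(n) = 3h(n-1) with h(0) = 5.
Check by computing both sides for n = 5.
From the recurrence with h(0) = 5:
  h(0) = 5, h(1) = 15, h(2) = 45, h(3) = 135, h(4) = 405, h(5) = 1215
  so the recurrence gives h(5) = 1215.
From the proposed closed form h(n) = 5·3ⁿ:
  h(5) = 1215.
Both sides give 1215 at n = 5, and the initial condition(s) match, so the closed form is consistent.

Yes, the closed form is correct.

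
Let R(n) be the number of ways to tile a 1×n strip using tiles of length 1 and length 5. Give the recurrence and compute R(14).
Condition on the last tile: it has length 1 (leaving a 1×(n-1) strip) or length 5 (leaving a 1×(n-5) strip), so R(n) = R(n-1) + R(n-5) (order-5 linear recurrence).
For 0 ≤ i < 5 only unit tiles fit, so R(i) = 1.
Iterating the recurrence: R(5) = 2, R(6) = 3, R(7) = 4, R(8) = 5, R(9) = 6, R(10) = 8, R(11) = 11, R(12) = 15, R(13) = 20, R(14) = 26.

R(n) = R(n-1) + R(n-5), with R(i) = 1 for 0 ≤ i < 5; R(14) = 26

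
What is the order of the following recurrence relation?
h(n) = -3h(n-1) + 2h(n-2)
The order is the largest lag k for which h(n-k) appears. Here the deepest term is h(n-2), so the order is 2.

Order 2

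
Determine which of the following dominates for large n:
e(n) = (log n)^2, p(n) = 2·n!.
Comparing growth rates:
Growth-rate hierarchy: log n ≺ any polynomial ≺ any exponential cⁿ (c>1) ≺ n! ≺ nⁿ.
factorial dominates polylogarithmic (log n)^2 asymptotically.

p(n) grows faster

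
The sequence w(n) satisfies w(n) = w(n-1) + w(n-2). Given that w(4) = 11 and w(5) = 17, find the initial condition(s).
Work backwards using w(k) = w(k+2) - w(k+1):
w(3) = w(5) - w(4) = 17 - 11 = 6
w(2) = w(4) - w(3) = 11 - 6 = 5
w(1) = w(3) - w(2) = 6 - 5 = 1
w(0) = w(2) - w(1) = 5 - 1 = 4

w(0) = 4, w(1) = 1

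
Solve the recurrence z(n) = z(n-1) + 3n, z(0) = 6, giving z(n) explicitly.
Recurrence: z(n) = z(n-1) + 3n, initial: z(0) = 6.
Telescoping: z(n) = z(0) + 3·Σᵢ₌₁ⁿ i = 6 + 3·n(n+1)/2.

z(n) = 3·n(n+1)/2 + 6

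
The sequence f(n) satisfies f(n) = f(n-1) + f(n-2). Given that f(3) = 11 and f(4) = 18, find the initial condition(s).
Work backwards using f(k) = f(k+2) - f(k+1):
f(2) = f(4) - f(3) = 18 - 11 = 7
f(1) = f(3) - f(2) = 11 - 7 = 4
f(0) = f(2) - f(1) = 7 - 4 = 3

f(0) = 3, f(1) = 4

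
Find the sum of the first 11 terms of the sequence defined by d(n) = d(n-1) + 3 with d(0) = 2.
Computing the sequence terms: 2, 5, 8, 11, 14, 17, 20, 23, 26, 29, 32
Adding these values together:

187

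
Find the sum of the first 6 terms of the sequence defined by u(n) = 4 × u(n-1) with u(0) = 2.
Computing the sequence terms: 2, 8, 32, 128, 512, 2048
Adding these values together:

2730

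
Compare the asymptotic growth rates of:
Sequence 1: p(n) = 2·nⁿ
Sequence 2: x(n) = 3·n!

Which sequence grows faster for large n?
Comparing growth rates:
Growth-rate hierarchy: log n ≺ any polynomial ≺ any exponential cⁿ (c>1) ≺ n! ≺ nⁿ.
super-exponential nⁿ dominates factorial asymptotically.

p(n) grows faster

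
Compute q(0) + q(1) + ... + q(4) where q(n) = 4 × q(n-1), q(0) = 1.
Computing the sequence terms: 1, 4, 16, 64, 256
Adding these values together:

341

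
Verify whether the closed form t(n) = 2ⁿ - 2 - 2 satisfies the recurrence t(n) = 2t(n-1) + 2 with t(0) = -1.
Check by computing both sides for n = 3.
From the recurrence with t(0) = -1:
  t(0) = -1, t(1) = 0, t(2) = 2, t(3) = 6
  so the recurrence gives t(3) = 6.
From the proposed closed form t(n) = 2ⁿ - 2 - 2:
  t(3) = 4.
The recurrence gives 6 but the closed form gives 4, so the closed form does not satisfy the recurrence.

No, the closed form is incorrect.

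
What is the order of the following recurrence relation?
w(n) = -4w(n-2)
The order is the largest lag k for which w(n-k) appears. Here the deepest term is w(n-2), so the order is 2.

Order 2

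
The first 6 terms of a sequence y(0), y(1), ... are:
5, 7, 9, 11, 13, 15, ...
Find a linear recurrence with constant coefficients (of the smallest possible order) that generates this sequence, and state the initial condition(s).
Look for the lowest-order linear relation among consecutive terms.
Observation: consecutive differences are constant (= 2).
Check at n=2: 1·7 + 2 = 9. ✓

y(n) = y(n-1) + 2, y(0) = 5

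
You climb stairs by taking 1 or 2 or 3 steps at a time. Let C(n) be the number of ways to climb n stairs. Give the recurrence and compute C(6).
Condition on the size of the last step (1 to 3): before it there were n-1, …, n-3 stairs climbed, and these cases are disjoint, so C(n) = C(n-1) + C(n-2) + C(n-3) (order-3 linear recurrence).
Initial conditions by direct count (compositions of i into parts ≤ 3): C(1) = 1; C(2) = 2; C(3) = 4.
Iterating the recurrence: C(4) = 7, C(5) = 13, C(6) = 24.

C(n) = C(n-1) + C(n-2) + C(n-3), C(1) = 1, C(2) = 2, C(3) = 4; C(6) = 24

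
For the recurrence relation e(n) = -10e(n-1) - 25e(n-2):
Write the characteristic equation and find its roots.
Substitute e(n) = rⁿ and divide through by rⁿ⁻²: r² + 10r + 25 = 0
Factor: (r + 5)² = 0, so r = -5 (double root).
General solution: e(n) = (A + Bn)·(-5)ⁿ

Characteristic: r² + 10r + 25 = 0, Roots: r = -5 (double root)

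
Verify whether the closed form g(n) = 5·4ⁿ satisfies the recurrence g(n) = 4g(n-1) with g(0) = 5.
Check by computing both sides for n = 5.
From the recurrence with g(0) = 5:
  g(0) = 5, g(1) = 20, g(2) = 80, g(3) = 320, g(4) = 1280, g(5) = 5120
  so the recurrence gives g(5) = 5120.
From the proposed closed form g(n) = 5·4ⁿ:
  g(5) = 5120.
Both sides give 5120 at n = 5, and the initial condition(s) match, so the closed form is consistent.

Yes, the closed form is correct.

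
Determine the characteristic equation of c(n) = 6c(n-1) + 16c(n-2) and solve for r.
Substitute c(n) = rⁿ and divide through by rⁿ⁻²: r² - 6r - 16 = 0
Factor: (r - 8)(r + 2) = 0, so r = 8, -2.
General solution: c(n) = A·8ⁿ + B·(-2)ⁿ

Characteristic: r² - 6r - 16 = 0, Roots: r = 8, -2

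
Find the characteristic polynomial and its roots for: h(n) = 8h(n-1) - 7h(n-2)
Substitute h(n) = rⁿ and divide through by rⁿ⁻²: r² - 8r + 7 = 0
Factor: (r - 1)(r - 7) = 0, so r = 1, 7.
General solution: h(n) = A·1ⁿ + B·7ⁿ

Characteristic: r² - 8r + 7 = 0, Roots: r = 1, 7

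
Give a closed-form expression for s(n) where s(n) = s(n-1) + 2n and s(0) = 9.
Recurrence: s(n) = s(n-1) + 2n, initial: s(0) = 9.
Telescoping: s(n) = s(0) + 2·Σᵢ₌₁ⁿ i = 9 + 2·n(n+1)/2.

s(n) = 2·n(n+1)/2 + 9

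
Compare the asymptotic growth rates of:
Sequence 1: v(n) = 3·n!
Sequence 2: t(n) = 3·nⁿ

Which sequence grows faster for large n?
Comparing growth rates:
Growth-rate hierarchy: log n ≺ any polynomial ≺ any exponential cⁿ (c>1) ≺ n! ≺ nⁿ.
super-exponential nⁿ dominates factorial asymptotically.

t(n) grows faster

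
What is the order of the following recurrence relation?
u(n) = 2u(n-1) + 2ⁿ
The order is the largest lag k for which u(n-k) appears. Here the deepest term is u(n-1) (the 2ⁿ term is non-homogeneous and does not affect the order), so the order is 1.

Order 1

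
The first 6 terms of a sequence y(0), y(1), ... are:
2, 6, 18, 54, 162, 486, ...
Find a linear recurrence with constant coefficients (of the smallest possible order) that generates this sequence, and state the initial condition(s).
Look for the lowest-order linear relation among consecutive terms.
Observation: each term is 3× the previous.
Check at n=2: 3·6 = 18. ✓

y(n) = 3 × y(n-1), y(0) = 2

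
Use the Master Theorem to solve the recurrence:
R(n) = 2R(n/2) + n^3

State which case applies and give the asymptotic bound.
Master Theorem template: R(n) = a·R(n/b) + f(n).
Here: a=2, b=2, f(n)=n^3
Compute log_b(a) = log_2(2) = 1.
f(n) = n^3 = Ω(n^(1+ε)) with ε = 2, and the regularity condition holds (a·f(n/b) = (a/b^3)·f(n) with a/b^3 = 2^-2 < 1). Case 3: R(n) = Θ(f(n)) = Θ(n^3).

Case 3: R(n) = Θ(n^3)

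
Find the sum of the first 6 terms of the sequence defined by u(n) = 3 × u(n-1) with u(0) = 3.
Computing the sequence terms: 3, 9, 27, 81, 243, 729
Adding these values together:

1092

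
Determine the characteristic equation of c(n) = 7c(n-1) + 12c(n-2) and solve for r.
Substitute c(n) = rⁿ and divide through by rⁿ⁻²: r² - 7r - 12 = 0
Discriminant: 7² + 4·12 = 97, not a perfect square, so by the quadratic formula r = (7 ± √97)/2.
General solution: c(n) = A·r₁ⁿ + B·r₂ⁿ where r₁,r₂ = (7 ± √97)/2

Characteristic: r² - 7r - 12 = 0, Roots: r = (7 ± √97)/2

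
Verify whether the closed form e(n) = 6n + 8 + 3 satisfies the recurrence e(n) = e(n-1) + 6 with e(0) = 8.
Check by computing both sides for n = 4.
From the recurrence with e(0) = 8:
  e(0) = 8, e(1) = 14, e(2) = 20, e(3) = 26, e(4) = 32
  so the recurrence gives e(4) = 32.
From the proposed closed form e(n) = 6n + 8 + 3:
  e(4) = 35.
The recurrence gives 32 but the closed form gives 35, so the closed form does not satisfy the recurrence.

No, the closed form is incorrect.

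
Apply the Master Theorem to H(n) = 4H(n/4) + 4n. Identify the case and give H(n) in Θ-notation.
Master Theorem template: H(n) = a·H(n/b) + f(n).
Here: a=4, b=4, f(n)=4n
Compute log_b(a) = log_4(4) = 1.
f(n) = 4n = Θ(n). Case 2: H(n) = Θ(n log n).

Case 2: H(n) = Θ(n log n)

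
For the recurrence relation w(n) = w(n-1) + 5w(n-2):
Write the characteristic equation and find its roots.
Substitute w(n) = rⁿ and divide through by rⁿ⁻²: r² - r - 5 = 0
Discriminant: 1² + 4·5 = 21, not a perfect square, so by the quadratic formula r = (1 ± √21)/2.
General solution: w(n) = A·r₁ⁿ + B·r₂ⁿ where r₁,r₂ = (1 ± √21)/2

Characteristic: r² - r - 5 = 0, Roots: r = (1 ± √21)/2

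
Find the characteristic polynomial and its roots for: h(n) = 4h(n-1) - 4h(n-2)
Substitute h(n) = rⁿ and divide through by rⁿ⁻²: r² - 4r + 4 = 0
Factor: (r - 2)² = 0, so r = 2 (double root).
General solution: h(n) = (A + Bn)·2ⁿ

Characteristic: r² - 4r + 4 = 0, Roots: r = 2 (double root)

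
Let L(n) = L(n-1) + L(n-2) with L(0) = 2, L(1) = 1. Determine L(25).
Computing the sequence terms:
2, 1, 3, 4, 7, 11, 18, 29, 47, 76, 123, 199, 322, 521, 843, 1364, 2207, 3571, 5778, 9349, 15127, 24476, 39603, 64079, 103682, 167761

167761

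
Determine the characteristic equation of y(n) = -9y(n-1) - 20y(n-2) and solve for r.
Substitute y(n) = rⁿ and divide through by rⁿ⁻²: r² + 9r + 20 = 0
Factor: (r + 5)(r + 4) = 0, so r = -5, -4.
General solution: y(n) = A·(-5)ⁿ + B·(-4)ⁿ

Characteristic: r² + 9r + 20 = 0, Roots: r = -5, -4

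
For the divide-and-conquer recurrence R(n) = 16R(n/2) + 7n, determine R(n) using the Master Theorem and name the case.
Master Theorem template: R(n) = a·R(n/b) + f(n).
Here: a=16, b=2, f(n)=7n
Compute log_b(a) = log_2(16) = 4.
f(n) = 7n = O(n^(4-ε)) with ε = 3. Case 1: R(n) = Θ(n^log_b(a)) = Θ(n^4).

Case 1: R(n) = Θ(n^4)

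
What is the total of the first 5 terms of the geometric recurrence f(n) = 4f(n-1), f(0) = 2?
Computing the sequence terms: 2, 8, 32, 128, 512
Adding these values together:

682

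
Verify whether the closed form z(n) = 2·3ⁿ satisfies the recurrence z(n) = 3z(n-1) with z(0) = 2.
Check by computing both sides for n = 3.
From the recurrence with z(0) = 2:
  z(0) = 2, z(1) = 6, z(2) = 18, z(3) = 54
  so the recurrence gives z(3) = 54.
From the proposed closed form z(n) = 2·3ⁿ:
  z(3) = 54.
Both sides give 54 at n = 3, and the initial condition(s) match, so the closed form is consistent.

Yes, the closed form is correct.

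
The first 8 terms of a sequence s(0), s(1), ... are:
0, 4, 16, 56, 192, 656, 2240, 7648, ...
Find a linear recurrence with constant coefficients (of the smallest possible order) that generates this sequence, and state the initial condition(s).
Look for the lowest-order linear relation among consecutive terms.
Observation: s(n) - 4·s(n-1) - (-2)·s(n-2) = 0 holds for the shown terms, and no order-1 relation s(n) = α·s(n-1) + β fits.
Check at n=3: 4·16 + (-2)·4 = 56. ✓

s(n) = 4s(n-1) - 2s(n-2), s(0) = 0, s(1) = 4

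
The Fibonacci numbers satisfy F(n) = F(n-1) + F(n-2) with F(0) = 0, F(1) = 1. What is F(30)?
Computing the sequence terms:
0, 1, 1, 2, 3, 5, 8, 13, 21, 34, 55, 89, 144, 233, 377, 610, 987, 1597, 2584, 4181, 6765, 10946, 17711, 28657, 46368, 75025, 121393, 196418, 317811, 514229, 832040

832040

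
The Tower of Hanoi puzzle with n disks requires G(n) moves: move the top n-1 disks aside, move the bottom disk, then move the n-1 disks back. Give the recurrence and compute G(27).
Moving n disks = move the top n-1 disks aside (G(n-1) moves) + move the largest disk (1 move) + move the n-1 disks back on top (G(n-1) moves), so G(n) = 2G(n-1) + 1, with G(1) = 1 (a single disk takes one move).
First terms: 1, 3, 7, 15, 31, 63, … — each is one less than a power of 2. Indeed G(n) + 1 = 2(G(n-1) + 1) with G(1) + 1 = 2, so G(n) + 1 = 2ⁿ and G(n) = 2ⁿ - 1.
Hence G(27) = 2^27 - 1 = 134217728 - 1 = 134217727.

G(n) = 2G(n-1) + 1, G(1) = 1; G(27) = 134217727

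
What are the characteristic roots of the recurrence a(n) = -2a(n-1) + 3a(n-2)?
Substitute a(n) = rⁿ and divide through by rⁿ⁻²: r² + 2r - 3 = 0
Factor: (r + 3)(r - 1) = 0, so r = -3, 1.
General solution: a(n) = A·(-3)ⁿ + B·1ⁿ

Characteristic: r² + 2r - 3 = 0, Roots: r = -3, 1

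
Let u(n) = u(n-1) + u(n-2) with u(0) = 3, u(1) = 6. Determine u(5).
Computing the sequence terms:
3, 6, 9, 15, 24, 39

39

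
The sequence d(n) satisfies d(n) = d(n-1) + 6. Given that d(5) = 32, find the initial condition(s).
d(5) = d(0) + 5·6, so d(0) = 32 - 30 = 2.

d(0) = 2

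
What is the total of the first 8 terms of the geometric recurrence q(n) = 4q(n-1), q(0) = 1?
Computing the sequence terms: 1, 4, 16, 64, 256, 1024, 4096, 16384
Adding these values together:

21845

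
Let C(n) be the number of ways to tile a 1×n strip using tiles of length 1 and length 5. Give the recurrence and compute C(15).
Condition on the last tile: it has length 1 (leaving a 1×(n-1) strip) or length 5 (leaving a 1×(n-5) strip), so C(n) = C(n-1) + C(n-5) (order-5 linear recurrence).
For 0 ≤ i < 5 only unit tiles fit, so C(i) = 1.
Iterating the recurrence: C(5) = 2, C(6) = 3, C(7) = 4, C(8) = 5, C(9) = 6, C(10) = 8, C(11) = 11, C(12) = 15, C(13) = 20, C(14) = 26, C(15) = 34.

C(n) = C(n-1) + C(n-5), with C(i) = 1 for 0 ≤ i < 5; C(15) = 34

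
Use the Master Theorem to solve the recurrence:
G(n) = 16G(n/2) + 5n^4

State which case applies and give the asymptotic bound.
Master Theorem template: G(n) = a·G(n/b) + f(n).
Here: a=16, b=2, f(n)=5n^4
Compute log_b(a) = log_2(16) = 4.
f(n) = 5n^4 = Θ(n^4). Case 2: G(n) = Θ(n^4 log n).

Case 2: G(n) = Θ(n^4 log n)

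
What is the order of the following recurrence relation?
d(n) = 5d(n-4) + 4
The order is the largest lag k for which d(n-k) appears. Here the deepest term is d(n-4) (the 4 term is non-homogeneous and does not affect the order), so the order is 4.

Order 4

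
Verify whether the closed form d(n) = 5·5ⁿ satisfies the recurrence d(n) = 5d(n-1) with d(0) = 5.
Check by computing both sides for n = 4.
From the recurrence with d(0) = 5:
  d(0) = 5, d(1) = 25, d(2) = 125, d(3) = 625, d(4) = 3125
  so the recurrence gives d(4) = 3125.
From the proposed closed form d(n) = 5·5ⁿ:
  d(4) = 3125.
Both sides give 3125 at n = 4, and the initial condition(s) match, so the closed form is consistent.

Yes, the closed form is correct.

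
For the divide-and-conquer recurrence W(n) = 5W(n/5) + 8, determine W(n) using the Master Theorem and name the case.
Master Theorem template: W(n) = a·W(n/b) + f(n).
Here: a=5, b=5, f(n)=8
Compute log_b(a) = log_5(5) = 1.
f(n) = 8 = O(n^(1-ε)) with ε = 1. Case 1: W(n) = Θ(n^log_b(a)) = Θ(n).

Case 1: W(n) = Θ(n)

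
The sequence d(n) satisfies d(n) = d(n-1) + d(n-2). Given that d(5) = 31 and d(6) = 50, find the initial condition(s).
Work backwards using d(k) = d(k+2) - d(k+1):
d(4) = d(6) - d(5) = 50 - 31 = 19
d(3) = d(5) - d(4) = 31 - 19 = 12
d(2) = d(4) - d(3) = 19 - 12 = 7
d(1) = d(3) - d(2) = 12 - 7 = 5
d(0) = d(2) - d(1) = 7 - 5 = 2

d(0) = 2, d(1) = 5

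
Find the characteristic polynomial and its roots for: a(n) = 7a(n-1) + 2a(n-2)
Substitute a(n) = rⁿ and divide through by rⁿ⁻²: r² - 7r - 2 = 0
Discriminant: 7² + 4·2 = 57, not a perfect square, so by the quadratic formula r = (7 ± √57)/2.
General solution: a(n) = A·r₁ⁿ + B·r₂ⁿ where r₁,r₂ = (7 ± √57)/2

Characteristic: r² - 7r - 2 = 0, Roots: r = (7 ± √57)/2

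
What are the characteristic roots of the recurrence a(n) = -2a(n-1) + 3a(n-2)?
Substitute a(n) = rⁿ and divide through by rⁿ⁻²: r² + 2r - 3 = 0
Factor: (r + 3)(r - 1) = 0, so r = -3, 1.
General solution: a(n) = A·(-3)ⁿ + B·1ⁿ

Characteristic: r² + 2r - 3 = 0, Roots: r = -3, 1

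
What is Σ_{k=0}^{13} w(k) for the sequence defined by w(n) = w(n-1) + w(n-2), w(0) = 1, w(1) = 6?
Computing the sequence terms: 1, 6, 7, 13, 20, 33, 53, 86, 139, 225, 364, 589, 953, 1542
Adding these values together:

4031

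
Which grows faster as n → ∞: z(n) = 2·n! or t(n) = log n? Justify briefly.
Comparing growth rates:
Growth-rate hierarchy: log n ≺ any polynomial ≺ any exponential cⁿ (c>1) ≺ n! ≺ nⁿ.
factorial dominates logarithmic asymptotically.

z(n) grows faster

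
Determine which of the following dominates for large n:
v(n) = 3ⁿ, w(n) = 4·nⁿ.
Comparing growth rates:
Growth-rate hierarchy: log n ≺ any polynomial ≺ any exponential cⁿ (c>1) ≺ n! ≺ nⁿ.
super-exponential nⁿ dominates exponential base 3 asymptotically.

w(n) grows faster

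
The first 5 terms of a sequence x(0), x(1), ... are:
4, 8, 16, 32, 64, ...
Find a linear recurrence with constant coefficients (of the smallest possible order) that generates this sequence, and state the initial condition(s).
Look for the lowest-order linear relation among consecutive terms.
Observation: each term is 2× the previous.
Check at n=2: 2·8 = 16. ✓

x(n) = 2 × x(n-1), x(0) = 4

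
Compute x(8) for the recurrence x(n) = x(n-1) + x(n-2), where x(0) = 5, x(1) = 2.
Computing the sequence terms:
5, 2, 7, 9, 16, 25, 41, 66, 107

107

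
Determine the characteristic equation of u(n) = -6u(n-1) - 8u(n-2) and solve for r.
Substitute u(n) = rⁿ and divide through by rⁿ⁻²: r² + 6r + 8 = 0
Factor: (r + 4)(r + 2) = 0, so r = -4, -2.
General solution: u(n) = A·(-4)ⁿ + B·(-2)ⁿ

Characteristic: r² + 6r + 8 = 0, Roots: r = -4, -2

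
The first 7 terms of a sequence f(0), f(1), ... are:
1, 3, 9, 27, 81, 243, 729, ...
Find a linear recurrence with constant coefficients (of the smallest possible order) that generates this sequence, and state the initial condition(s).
Look for the lowest-order linear relation among consecutive terms.
Observation: each term is 3× the previous.
Check at n=2: 3·3 = 9. ✓

f(n) = 3 × f(n-1), f(0) = 1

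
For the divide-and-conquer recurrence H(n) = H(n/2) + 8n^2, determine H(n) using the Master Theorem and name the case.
Master Theorem template: H(n) = a·H(n/b) + f(n).
Here: a=1, b=2, f(n)=8n^2
Compute log_b(a) = log_2(1) = 0.
f(n) = 8n^2 = Ω(n^(0+ε)) with ε = 2, and the regularity condition holds (a·f(n/b) = (a/b^2)·f(n) with a/b^2 = 2^-2 < 1). Case 3: H(n) = Θ(f(n)) = Θ(n^2).

Case 3: H(n) = Θ(n^2)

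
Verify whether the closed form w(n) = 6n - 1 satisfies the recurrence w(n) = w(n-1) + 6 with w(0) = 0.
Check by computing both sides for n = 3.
From the recurrence with w(0) = 0:
  w(0) = 0, w(1) = 6, w(2) = 12, w(3) = 18
  so the recurrence gives w(3) = 18.
From the proposed closed form w(n) = 6n - 1:
  w(3) = 17.
The recurrence gives 18 but the closed form gives 17, so the closed form does not satisfy the recurrence.

No, the closed form is incorrect.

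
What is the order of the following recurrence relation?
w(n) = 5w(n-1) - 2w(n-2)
The order is the largest lag k for which w(n-k) appears. Here the deepest term is w(n-2), so the order is 2.

Order 2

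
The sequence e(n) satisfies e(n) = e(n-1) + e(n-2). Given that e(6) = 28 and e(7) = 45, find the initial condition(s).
Work backwards using e(k) = e(k+2) - e(k+1):
e(5) = e(7) - e(6) = 45 - 28 = 17
e(4) = e(6) - e(5) = 28 - 17 = 11
e(3) = e(5) - e(4) = 17 - 11 = 6
e(2) = e(4) - e(3) = 11 - 6 = 5
e(1) = e(3) - e(2) = 6 - 5 = 1
e(0) = e(2) - e(1) = 5 - 1 = 4

e(0) = 4, e(1) = 1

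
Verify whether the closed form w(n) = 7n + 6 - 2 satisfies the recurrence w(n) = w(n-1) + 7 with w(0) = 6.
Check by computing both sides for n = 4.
From the recurrence with w(0) = 6:
  w(0) = 6, w(1) = 13, w(2) = 20, w(3) = 27, w(4) = 34
  so the recurrence gives w(4) = 34.
From the proposed closed form w(n) = 7n + 6 - 2:
  w(4) = 32.
The recurrence gives 34 but the closed form gives 32, so the closed form does not satisfy the recurrence.

No, the closed form is incorrect.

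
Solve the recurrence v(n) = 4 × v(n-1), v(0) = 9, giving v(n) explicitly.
Recurrence: v(n) = 4 × v(n-1), initial: v(0) = 9.
Each term is 4 times the previous, so this is geometric with ratio 4. After n steps: v(n) = v(0)·4ⁿ = 9·4ⁿ.

v(n) = 9·4ⁿ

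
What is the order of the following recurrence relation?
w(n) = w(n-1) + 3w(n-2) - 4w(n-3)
The order is the largest lag k for which w(n-k) appears. Here the deepest term is w(n-3), so the order is 3.

Order 3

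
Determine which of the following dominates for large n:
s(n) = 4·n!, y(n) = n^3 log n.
Comparing growth rates:
Growth-rate hierarchy: log n ≺ any polynomial ≺ any exponential cⁿ (c>1) ≺ n! ≺ nⁿ.
factorial dominates polynomial degree 3 (with log factor) asymptotically.

s(n) grows faster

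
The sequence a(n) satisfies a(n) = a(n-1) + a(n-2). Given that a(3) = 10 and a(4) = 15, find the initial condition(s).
Work backwards using a(k) = a(k+2) - a(k+1):
a(2) = a(4) - a(3) = 15 - 10 = 5
a(1) = a(3) - a(2) = 10 - 5 = 5
a(0) = a(2) - a(1) = 5 - 5 = 0

a(0) = 0, a(1) = 5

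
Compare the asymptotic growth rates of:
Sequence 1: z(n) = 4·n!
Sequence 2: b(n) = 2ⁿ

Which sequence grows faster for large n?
Comparing growth rates:
Growth-rate hierarchy: log n ≺ any polynomial ≺ any exponential cⁿ (c>1) ≺ n! ≺ nⁿ.
factorial dominates exponential base 2 asymptotically.

z(n) grows faster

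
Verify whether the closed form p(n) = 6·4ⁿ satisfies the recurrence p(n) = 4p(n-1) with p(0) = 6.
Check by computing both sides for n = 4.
From the recurrence with p(0) = 6:
  p(0) = 6, p(1) = 24, p(2) = 96, p(3) = 384, p(4) = 1536
  so the recurrence gives p(4) = 1536.
From the proposed closed form p(n) = 6·4ⁿ:
  p(4) = 1536.
Both sides give 1536 at n = 4, and the initial condition(s) match, so the closed form is consistent.

Yes, the closed form is correct.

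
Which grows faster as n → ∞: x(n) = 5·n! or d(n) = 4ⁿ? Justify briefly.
Comparing growth rates:
Growth-rate hierarchy: log n ≺ any polynomial ≺ any exponential cⁿ (c>1) ≺ n! ≺ nⁿ.
factorial dominates exponential base 4 asymptotically.

x(n) grows faster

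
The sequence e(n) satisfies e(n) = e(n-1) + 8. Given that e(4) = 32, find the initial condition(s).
e(4) = e(0) + 4·8, so e(0) = 32 - 32 = 0.

e(0) = 0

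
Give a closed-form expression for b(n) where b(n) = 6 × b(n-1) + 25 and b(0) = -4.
Recurrence: b(n) = 6 × b(n-1) + 25, initial: b(0) = -4.
Try b(n) = A·6ⁿ + C. Substituting: A·6ⁿ + C = 6(A·6ⁿ⁻¹ + C) + 25 = A·6ⁿ + 6C + 25, so C = 6C + 25, giving C = -5. Then b(0) = A - 5 = -4 gives A = 1.

b(n) = 6ⁿ - 5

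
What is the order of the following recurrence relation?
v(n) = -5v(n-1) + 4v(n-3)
The order is the largest lag k for which v(n-k) appears. Here the deepest term is v(n-3), so the order is 3.

Order 3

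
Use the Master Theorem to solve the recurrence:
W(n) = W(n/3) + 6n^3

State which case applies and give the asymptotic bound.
Master Theorem template: W(n) = a·W(n/b) + f(n).
Here: a=1, b=3, f(n)=6n^3
Compute log_b(a) = log_3(1) = 0.
f(n) = 6n^3 = Ω(n^(0+ε)) with ε = 3, and the regularity condition holds (a·f(n/b) = (a/b^3)·f(n) with a/b^3 = 3^-3 < 1). Case 3: W(n) = Θ(f(n)) = Θ(n^3).

Case 3: W(n) = Θ(n^3)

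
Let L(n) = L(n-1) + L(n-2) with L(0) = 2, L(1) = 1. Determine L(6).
Computing the sequence terms:
2, 1, 3, 4, 7, 11, 18

18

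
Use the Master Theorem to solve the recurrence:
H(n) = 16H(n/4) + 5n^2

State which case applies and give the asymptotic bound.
Master Theorem template: H(n) = a·H(n/b) + f(n).
Here: a=16, b=4, f(n)=5n^2
Compute log_b(a) = log_4(16) = 2.
f(n) = 5n^2 = Θ(n^2). Case 2: H(n) = Θ(n^2 log n).

Case 2: H(n) = Θ(n^2 log n)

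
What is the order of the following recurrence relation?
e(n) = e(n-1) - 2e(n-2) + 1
The order is the largest lag k for which e(n-k) appears. Here the deepest term is e(n-2) (the 1 term is non-homogeneous and does not affect the order), so the order is 2.

Order 2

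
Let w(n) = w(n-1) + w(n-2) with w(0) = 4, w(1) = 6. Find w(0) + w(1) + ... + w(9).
Computing the sequence terms: 4, 6, 10, 16, 26, 42, 68, 110, 178, 288
Adding these values together:

748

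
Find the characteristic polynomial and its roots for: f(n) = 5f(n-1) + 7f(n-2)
Substitute f(n) = rⁿ and divide through by rⁿ⁻²: r² - 5r - 7 = 0
Discriminant: 5² + 4·7 = 53, not a perfect square, so by the quadratic formula r = (5 ± √53)/2.
General solution: f(n) = A·r₁ⁿ + B·r₂ⁿ where r₁,r₂ = (5 ± √53)/2

Characteristic: r² - 5r - 7 = 0, Roots: r = (5 ± √53)/2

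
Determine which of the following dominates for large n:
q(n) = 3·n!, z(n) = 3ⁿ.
Comparing growth rates:
Growth-rate hierarchy: log n ≺ any polynomial ≺ any exponential cⁿ (c>1) ≺ n! ≺ nⁿ.
factorial dominates exponential base 3 asymptotically.

q(n) grows faster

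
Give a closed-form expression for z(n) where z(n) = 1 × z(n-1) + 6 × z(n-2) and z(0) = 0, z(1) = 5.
Recurrence: z(n) = 1 × z(n-1) + 6 × z(n-2), initial: z(0) = 0, z(1) = 5.
Characteristic equation: r² - 1r - 6 = 0, which factors as (r - 3)(r + 2) = 0, so r = 3, -2. General solution z(n) = A·3ⁿ + B·(-2)ⁿ. From z(0) = 0: A + B = 0. From z(1) = 5: 3A - 2B = 5. Solving gives A = 1, B = -1.

z(n) = 3ⁿ - (-2)ⁿ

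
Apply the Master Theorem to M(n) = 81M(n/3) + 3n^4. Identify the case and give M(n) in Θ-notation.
Master Theorem template: M(n) = a·M(n/b) + f(n).
Here: a=81, b=3, f(n)=3n^4
Compute log_b(a) = log_3(81) = 4.
f(n) = 3n^4 = Θ(n^4). Case 2: M(n) = Θ(n^4 log n).

Case 2: M(n) = Θ(n^4 log n)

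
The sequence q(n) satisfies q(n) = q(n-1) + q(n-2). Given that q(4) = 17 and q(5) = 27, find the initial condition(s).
Work backwards using q(k) = q(k+2) - q(k+1):
q(3) = q(5) - q(4) = 27 - 17 = 10
q(2) = q(4) - q(3) = 17 - 10 = 7
q(1) = q(3) - q(2) = 10 - 7 = 3
q(0) = q(2) - q(1) = 7 - 3 = 4

q(0) = 4, q(1) = 3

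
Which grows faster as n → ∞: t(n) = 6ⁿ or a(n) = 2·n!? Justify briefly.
Comparing growth rates:
Growth-rate hierarchy: log n ≺ any polynomial ≺ any exponential cⁿ (c>1) ≺ n! ≺ nⁿ.
factorial dominates exponential base 6 asymptotically.

a(n) grows faster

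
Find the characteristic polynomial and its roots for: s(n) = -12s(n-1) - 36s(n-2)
Substitute s(n) = rⁿ and divide through by rⁿ⁻²: r² + 12r + 36 = 0
Factor: (r + 6)² = 0, so r = -6 (double root).
General solution: s(n) = (A + Bn)·(-6)ⁿ

Characteristic: r² + 12r + 36 = 0, Roots: r = -6 (double root)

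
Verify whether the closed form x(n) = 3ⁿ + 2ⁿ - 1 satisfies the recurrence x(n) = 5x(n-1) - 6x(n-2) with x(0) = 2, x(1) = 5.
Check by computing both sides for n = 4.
From the recurrence with x(0) = 2, x(1) = 5:
  x(0) = 2, x(1) = 5, x(2) = 13, x(3) = 35, x(4) = 97
  so the recurrence gives x(4) = 97.
From the proposed closed form x(n) = 3ⁿ + 2ⁿ - 1:
  x(4) = 96.
The recurrence gives 97 but the closed form gives 96, so the closed form does not satisfy the recurrence.

No, the closed form is incorrect.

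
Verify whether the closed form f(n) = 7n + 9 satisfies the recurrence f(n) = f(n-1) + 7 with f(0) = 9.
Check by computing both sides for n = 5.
From the recurrence with f(0) = 9:
  f(0) = 9, f(1) = 16, f(2) = 23, f(3) = 30, f(4) = 37, f(5) = 44
  so the recurrence gives f(5) = 44.
From the proposed closed form f(n) = 7n + 9:
  f(5) = 44.
Both sides give 44 at n = 5, and the initial condition(s) match, so the closed form is consistent.

Yes, the closed form is correct.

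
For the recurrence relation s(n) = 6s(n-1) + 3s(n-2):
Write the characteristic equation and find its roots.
Substitute s(n) = rⁿ and divide through by rⁿ⁻²: r² - 6r - 3 = 0
Discriminant: 6² + 4·3 = 48, not a perfect square, so by the quadratic formula r = (6 ± √48)/2.
General solution: s(n) = A·r₁ⁿ + B·r₂ⁿ where r₁,r₂ = (6 ± √48)/2

Characteristic: r² - 6r - 3 = 0, Roots: r = (6 ± √48)/2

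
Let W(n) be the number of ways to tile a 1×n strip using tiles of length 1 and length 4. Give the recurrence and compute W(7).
Condition on the last tile: it has length 1 (leaving a 1×(n-1) strip) or length 4 (leaving a 1×(n-4) strip), so W(n) = W(n-1) + W(n-4) (order-4 linear recurrence).
For 0 ≤ i < 4 only unit tiles fit, so W(i) = 1.
Iterating the recurrence: W(4) = 2, W(5) = 3, W(6) = 4, W(7) = 5.

W(n) = W(n-1) + W(n-4), with W(i) = 1 for 0 ≤ i < 4; W(7) = 5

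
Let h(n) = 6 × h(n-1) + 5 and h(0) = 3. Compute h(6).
Computing step by step:
h(0) = 3
h(1) = 6 × 3 + 5 = 23
h(2) = 6 × 23 + 5 = 143
h(3) = 6 × 143 + 5 = 863
h(4) = 6 × 863 + 5 = 5183
h(5) = 6 × 5183 + 5 = 31103
h(6) = 6 × 31103 + 5 = 186623

186623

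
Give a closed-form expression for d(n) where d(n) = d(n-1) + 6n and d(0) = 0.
Recurrence: d(n) = d(n-1) + 6n, initial: d(0) = 0.
Telescoping: d(n) = d(0) + 6·Σᵢ₌₁ⁿ i = 0 + 6·n(n+1)/2.

d(n) = 6·n(n+1)/2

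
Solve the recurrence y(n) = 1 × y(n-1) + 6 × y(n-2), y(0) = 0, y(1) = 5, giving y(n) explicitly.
Recurrence: y(n) = 1 × y(n-1) + 6 × y(n-2), initial: y(0) = 0, y(1) = 5.
Characteristic equation: r² - 1r - 6 = 0, which factors as (r - 3)(r + 2) = 0, so r = 3, -2. General solution y(n) = A·3ⁿ + B·(-2)ⁿ. From y(0) = 0: A + B = 0. From y(1) = 5: 3A - 2B = 5. Solving gives A = 1, B = -1.

y(n) = 3ⁿ - (-2)ⁿ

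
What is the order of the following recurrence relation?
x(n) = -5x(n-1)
The order is the largest lag k for which x(n-k) appears. Here the deepest term is x(n-1), so the order is 1.

Order 1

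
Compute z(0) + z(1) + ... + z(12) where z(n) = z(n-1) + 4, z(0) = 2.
Computing the sequence terms: 2, 6, 10, 14, 18, 22, 26, 30, 34, 38, 42, 46, 50
Adding these values together:

338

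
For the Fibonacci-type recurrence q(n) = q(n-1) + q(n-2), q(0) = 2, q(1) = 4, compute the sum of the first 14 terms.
Computing the sequence terms: 2, 4, 6, 10, 16, 26, 42, 68, 110, 178, 288, 466, 754, 1220
Adding these values together:

3190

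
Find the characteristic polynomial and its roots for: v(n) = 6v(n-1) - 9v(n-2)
Substitute v(n) = rⁿ and divide through by rⁿ⁻²: r² - 6r + 9 = 0
Factor: (r - 3)² = 0, so r = 3 (double root).
General solution: v(n) = (A + Bn)·3ⁿ

Characteristic: r² - 6r + 9 = 0, Roots: r = 3 (double root)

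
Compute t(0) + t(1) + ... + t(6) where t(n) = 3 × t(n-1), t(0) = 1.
Computing the sequence terms: 1, 3, 9, 27, 81, 243, 729
Adding these values together:

1093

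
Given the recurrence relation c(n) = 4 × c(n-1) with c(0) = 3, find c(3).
Computing step by step:
c(0) = 3
c(1) = 4 × 3 = 12
c(2) = 4 × 12 = 48
c(3) = 4 × 48 = 192

192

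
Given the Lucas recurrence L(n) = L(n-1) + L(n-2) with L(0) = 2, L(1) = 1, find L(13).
Computing the sequence terms:
2, 1, 3, 4, 7, 11, 18, 29, 47, 76, 123, 199, 322, 521

521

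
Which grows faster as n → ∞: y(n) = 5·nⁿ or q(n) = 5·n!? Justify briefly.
Comparing growth rates:
Growth-rate hierarchy: log n ≺ any polynomial ≺ any exponential cⁿ (c>1) ≺ n! ≺ nⁿ.
super-exponential nⁿ dominates factorial asymptotically.

y(n) grows faster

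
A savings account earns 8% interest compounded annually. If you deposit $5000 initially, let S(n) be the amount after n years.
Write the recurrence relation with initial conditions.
Each year the balance grows by 8%, i.e. is multiplied by 1 + 8/100 = 1.08, so S(n) = 1.08 × S(n-1). The initial deposit gives S(0) = 5000.
Unrolling gives the closed form S(n) = 5000 × (1.08)ⁿ.

S(n) = 1.08 × S(n-1), S(0) = 5000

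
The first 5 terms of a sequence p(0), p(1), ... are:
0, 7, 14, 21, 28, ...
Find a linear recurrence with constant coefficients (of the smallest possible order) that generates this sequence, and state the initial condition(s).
Look for the lowest-order linear relation among consecutive terms.
Observation: consecutive differences are constant (= 7).
Check at n=2: 1·7 + 7 = 14. ✓

p(n) = p(n-1) + 7, p(0) = 0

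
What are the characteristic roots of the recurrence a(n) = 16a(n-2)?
Substitute a(n) = rⁿ and divide through by rⁿ⁻²: r² - 16 = 0
Factor: (r + 4)(r - 4) = 0, so r = -4, 4.
General solution: a(n) = A·(-4)ⁿ + B·4ⁿ

Characteristic: r² - 16 = 0, Roots: r = -4, 4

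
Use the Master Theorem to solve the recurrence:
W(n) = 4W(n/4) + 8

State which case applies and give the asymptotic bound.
Master Theorem template: W(n) = a·W(n/b) + f(n).
Here: a=4, b=4, f(n)=8
Compute log_b(a) = log_4(4) = 1.
f(n) = 8 = O(n^(1-ε)) with ε = 1. Case 1: W(n) = Θ(n^log_b(a)) = Θ(n).

Case 1: W(n) = Θ(n)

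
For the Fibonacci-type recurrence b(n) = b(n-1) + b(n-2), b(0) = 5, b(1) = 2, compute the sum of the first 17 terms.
Computing the sequence terms: 5, 2, 7, 9, 16, 25, 41, 66, 107, 173, 280, 453, 733, 1186, 1919, 3105, 5024
Adding these values together:

13151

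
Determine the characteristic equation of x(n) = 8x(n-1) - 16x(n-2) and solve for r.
Substitute x(n) = rⁿ and divide through by rⁿ⁻²: r² - 8r + 16 = 0
Factor: (r - 4)² = 0, so r = 4 (double root).
General solution: x(n) = (A + Bn)·4ⁿ

Characteristic: r² - 8r + 16 = 0, Roots: r = 4 (double root)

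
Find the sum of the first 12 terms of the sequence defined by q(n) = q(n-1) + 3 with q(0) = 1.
Computing the sequence terms: 1, 4, 7, 10, 13, 16, 19, 22, 25, 28, 31, 34
Adding these values together:

210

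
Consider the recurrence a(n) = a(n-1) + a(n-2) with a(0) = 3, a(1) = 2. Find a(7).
Computing the sequence terms:
3, 2, 5, 7, 12, 19, 31, 50

50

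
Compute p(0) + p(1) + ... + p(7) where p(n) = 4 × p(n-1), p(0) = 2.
Computing the sequence terms: 2, 8, 32, 128, 512, 2048, 8192, 32768
Adding these values together:

43690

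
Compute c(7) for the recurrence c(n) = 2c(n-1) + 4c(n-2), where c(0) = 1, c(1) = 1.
Computing the sequence terms:
1, 1, 6, 16, 56, 176, 576, 1856

1856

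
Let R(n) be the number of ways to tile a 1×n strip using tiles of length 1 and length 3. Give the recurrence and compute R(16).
Condition on the last tile: it has length 1 (leaving a 1×(n-1) strip) or length 3 (leaving a 1×(n-3) strip), so R(n) = R(n-1) + R(n-3) (order-3 linear recurrence).
For 0 ≤ i < 3 only unit tiles fit, so R(i) = 1.
Iterating the recurrence: R(3) = 2, R(4) = 3, R(5) = 4, R(6) = 6, R(7) = 9, R(8) = 13, R(9) = 19, R(10) = 28, R(11) = 41, R(12) = 60, R(13) = 88, R(14) = 129, R(15) = 189, R(16) = 277.

R(n) = R(n-1) + R(n-3), with R(i) = 1 for 0 ≤ i < 3; R(16) = 277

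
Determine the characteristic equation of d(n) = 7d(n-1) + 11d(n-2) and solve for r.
Substitute d(n) = rⁿ and divide through by rⁿ⁻²: r² - 7r - 11 = 0
Discriminant: 7² + 4·11 = 93, not a perfect square, so by the quadratic formula r = (7 ± √93)/2.
General solution: d(n) = A·r₁ⁿ + B·r₂ⁿ where r₁,r₂ = (7 ± √93)/2

Characteristic: r² - 7r - 11 = 0, Roots: r = (7 ± √93)/2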